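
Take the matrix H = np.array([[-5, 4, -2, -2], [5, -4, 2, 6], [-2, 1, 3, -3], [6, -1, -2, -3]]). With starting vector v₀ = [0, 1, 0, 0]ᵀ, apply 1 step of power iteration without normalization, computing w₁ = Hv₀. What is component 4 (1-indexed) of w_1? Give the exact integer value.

-1

w1 = Hv₀ = (4, -4, 1, -1)
The requested component of w1 is -1.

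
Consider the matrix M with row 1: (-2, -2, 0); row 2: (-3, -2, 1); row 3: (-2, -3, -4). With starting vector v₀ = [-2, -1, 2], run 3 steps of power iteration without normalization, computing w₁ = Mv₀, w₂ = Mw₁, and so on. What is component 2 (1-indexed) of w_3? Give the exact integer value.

136

w1 = Mv₀ = (6, 10, -1)
w2 = Mw1 = (-32, -39, -38)
w3 = Mw2 = (142, 136, 333)
The requested component of w3 is 136.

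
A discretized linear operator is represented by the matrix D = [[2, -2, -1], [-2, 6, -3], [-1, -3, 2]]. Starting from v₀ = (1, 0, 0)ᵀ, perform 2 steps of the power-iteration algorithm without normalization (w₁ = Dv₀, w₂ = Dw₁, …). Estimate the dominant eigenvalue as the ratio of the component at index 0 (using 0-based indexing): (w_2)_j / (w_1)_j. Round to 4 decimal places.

w1 = Dv₀ = (2·1 + (-2)·0 + (-1)·0; (-2)·1 + 6·0 + (-3)·0; (-1)·1 + (-3)·0 + 2·0) = (2, -2, -1)
w2 = Dw1 = (2·2 + (-2)·(-2) + (-1)·(-1); (-2)·2 + 6·(-2) + (-3)·(-1); (-1)·2 + (-3)·(-2) + 2·(-1)) = (9, -13, 2)
Ratio at component: 9 / 2 = 4.5000

λ ≈ 4.5000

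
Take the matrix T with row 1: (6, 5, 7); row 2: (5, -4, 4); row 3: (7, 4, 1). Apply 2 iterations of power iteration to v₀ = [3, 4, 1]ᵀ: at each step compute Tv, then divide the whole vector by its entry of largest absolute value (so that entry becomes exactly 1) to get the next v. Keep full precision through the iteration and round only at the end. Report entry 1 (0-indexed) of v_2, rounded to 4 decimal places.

Tv0 = (45.00000, 3.00000, 38.00000); divide by 45.00000 → v1 = (1.00000, 0.06667, 0.84444)
Tv1 = (12.24444, 8.11111, 8.11111); divide by 12.24444 → v2 = (1.00000, 0.66243, 0.66243)
Requested entry of v2: 365/551 = 0.6624

0.6624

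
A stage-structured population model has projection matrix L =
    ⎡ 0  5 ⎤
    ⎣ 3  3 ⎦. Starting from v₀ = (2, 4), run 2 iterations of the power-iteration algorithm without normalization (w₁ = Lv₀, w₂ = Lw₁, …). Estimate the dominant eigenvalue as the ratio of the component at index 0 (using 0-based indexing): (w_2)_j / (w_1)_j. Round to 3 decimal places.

w1 = Lv₀ = (20, 18)
w2 = Lw1 = (90, 114)
Ratio at component: 90 / 20 = 4.500

λ ≈ 4.500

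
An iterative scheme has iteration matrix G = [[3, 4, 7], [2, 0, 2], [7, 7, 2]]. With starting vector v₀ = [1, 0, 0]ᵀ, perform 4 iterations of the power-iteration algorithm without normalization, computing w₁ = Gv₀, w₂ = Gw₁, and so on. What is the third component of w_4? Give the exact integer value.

w1 = Gv₀ = (3·1 + 4·0 + 7·0; 2·1 + 0·0 + 2·0; 7·1 + 7·0 + 2·0) = (3, 2, 7)
w2 = Gw1 = (3·3 + 4·2 + 7·7; 2·3 + 0·2 + 2·7; 7·3 + 7·2 + 2·7) = (66, 20, 49)
w3 = Gw2 = (621, 230, 700)
w4 = Gw3 = (7683, 2642, 7357)
The requested component of w4 is 7357.

7357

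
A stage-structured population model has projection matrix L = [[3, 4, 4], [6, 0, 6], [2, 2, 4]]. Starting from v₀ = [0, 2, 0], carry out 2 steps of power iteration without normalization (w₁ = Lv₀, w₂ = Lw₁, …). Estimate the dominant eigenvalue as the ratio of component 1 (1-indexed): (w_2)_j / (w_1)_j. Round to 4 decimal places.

5.0000

w1 = Lv₀ = (3·0 + 4·2 + 4·0; 6·0 + 0·2 + 6·0; 2·0 + 2·2 + 4·0) = (8, 0, 4)
w2 = Lw1 = (3·8 + 4·0 + 4·4; 6·8 + 0·0 + 6·4; 2·8 + 2·0 + 4·4) = (40, 72, 32)
Ratio at component: 40 / 8 = 5.0000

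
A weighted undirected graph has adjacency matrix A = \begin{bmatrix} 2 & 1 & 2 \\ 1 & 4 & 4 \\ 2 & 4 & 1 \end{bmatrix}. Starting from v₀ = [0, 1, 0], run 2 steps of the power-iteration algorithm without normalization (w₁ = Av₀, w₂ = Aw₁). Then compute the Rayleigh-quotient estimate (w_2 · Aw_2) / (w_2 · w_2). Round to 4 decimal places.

7.4596

w1 = Av₀ = (2·0 + 1·1 + 2·0; 1·0 + 4·1 + 4·0; 2·0 + 4·1 + 1·0) = (1, 4, 4)
w2 = Aw1 = (2·1 + 1·4 + 2·4; 1·1 + 4·4 + 4·4; 2·1 + 4·4 + 1·4) = (14, 33, 22)
Aw2 = (105, 234, 182)
w2·Aw2 = 14·105 + 33·234 + 22·182 = 13196; w2·w2 = 14·14 + 33·33 + 22·22 = 1769
λ ≈ 13196/1769 = 7.4596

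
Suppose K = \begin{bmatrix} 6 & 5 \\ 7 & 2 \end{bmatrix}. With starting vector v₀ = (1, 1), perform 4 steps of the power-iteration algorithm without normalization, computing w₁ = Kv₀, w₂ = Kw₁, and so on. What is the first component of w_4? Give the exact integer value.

11681

w1 = Kv₀ = (11, 9)
w2 = Kw1 = (111, 95)
w3 = Kw2 = (1141, 967)
w4 = Kw3 = (11681, 9921)
The requested component of w4 is 11681.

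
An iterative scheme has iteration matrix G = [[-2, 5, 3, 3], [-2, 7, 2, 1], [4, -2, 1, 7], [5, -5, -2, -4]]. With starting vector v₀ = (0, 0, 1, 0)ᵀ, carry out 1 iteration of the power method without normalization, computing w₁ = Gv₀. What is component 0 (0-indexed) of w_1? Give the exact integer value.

w1 = Gv₀ = (3, 2, 1, -2)
The requested component of w1 is 3.

3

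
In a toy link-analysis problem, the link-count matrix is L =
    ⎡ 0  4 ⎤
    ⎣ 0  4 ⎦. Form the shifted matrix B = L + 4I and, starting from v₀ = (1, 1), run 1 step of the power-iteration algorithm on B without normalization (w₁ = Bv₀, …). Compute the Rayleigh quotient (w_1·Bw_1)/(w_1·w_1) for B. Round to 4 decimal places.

B = L + 4I has rows (4, 4); (0, 8)
w1 = Bv₀ = (4·1 + 4·1; 0·1 + 8·1) = (8, 8)
Bw1 = (64, 64)
w1·Bw1 = 1024; w1·w1 = 128; μ ≈ 1024/128 = 8.0000

8.0000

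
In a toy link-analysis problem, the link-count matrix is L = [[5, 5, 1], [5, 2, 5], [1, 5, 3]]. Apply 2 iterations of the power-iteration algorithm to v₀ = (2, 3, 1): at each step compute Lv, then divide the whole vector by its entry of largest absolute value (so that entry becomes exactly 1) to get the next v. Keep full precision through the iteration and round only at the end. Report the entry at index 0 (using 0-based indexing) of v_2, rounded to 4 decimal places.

Lv0 = (26.00000, 21.00000, 20.00000); divide by 26.00000 → v1 = (1.00000, 0.80769, 0.76923)
Lv1 = (9.80769, 10.46154, 7.34615); divide by 10.46154 → v2 = (0.93750, 1.00000, 0.70221)
Requested entry of v2: 255/272 = 0.9375

0.9375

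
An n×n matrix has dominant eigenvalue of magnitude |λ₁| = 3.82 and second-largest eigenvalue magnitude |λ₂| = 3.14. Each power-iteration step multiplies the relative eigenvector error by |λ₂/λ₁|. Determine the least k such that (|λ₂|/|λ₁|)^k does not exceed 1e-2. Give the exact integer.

|λ₂/λ₁| = 3.14/3.82 = 0.82199
Need k ≥ ln(1e-2) / ln(0.82199) = -4.6052 / -0.1960 ≈ 23.492
Smallest integer k satisfying the bound: 24

24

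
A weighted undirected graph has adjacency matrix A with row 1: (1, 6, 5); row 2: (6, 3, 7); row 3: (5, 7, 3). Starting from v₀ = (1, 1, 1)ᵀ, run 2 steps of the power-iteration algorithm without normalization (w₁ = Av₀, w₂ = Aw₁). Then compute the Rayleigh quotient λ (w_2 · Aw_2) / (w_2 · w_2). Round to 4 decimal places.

λ ≈ 14.4920

w1 = Av₀ = (12, 16, 15)
w2 = Aw1 = (183, 225, 217)
Aw2 = (2618, 3292, 3141)
w2·Aw2 = 183·2618 + 225·3292 + 217·3141 = 1901391; w2·w2 = 183·183 + 225·225 + 217·217 = 131203
λ ≈ 1901391/131203 = 14.4920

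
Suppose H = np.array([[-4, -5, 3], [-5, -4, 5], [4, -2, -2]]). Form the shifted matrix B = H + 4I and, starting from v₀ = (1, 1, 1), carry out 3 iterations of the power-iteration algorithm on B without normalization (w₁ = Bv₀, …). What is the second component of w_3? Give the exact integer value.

B = H + 4I has rows (0, -5, 3); (-5, 0, 5); (4, -2, 2)
w1 = Bv₀ = (-2, 0, 4)
w2 = Bw1 = (12, 30, 0)
w3 = Bw2 = (-150, -60, -12)
Requested component of w3: -60

-60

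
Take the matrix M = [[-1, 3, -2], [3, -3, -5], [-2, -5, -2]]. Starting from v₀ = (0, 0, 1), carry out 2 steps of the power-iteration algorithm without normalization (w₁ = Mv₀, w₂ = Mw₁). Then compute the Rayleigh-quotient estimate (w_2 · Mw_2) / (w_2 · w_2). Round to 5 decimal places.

-6.17244

w1 = Mv₀ = (-2, -5, -2)
w2 = Mw1 = (-9, 19, 33)
Mw2 = (0, -249, -143)
w2·Mw2 = (-9)·0 + 19·(-249) + 33·(-143) = -9450; w2·w2 = (-9)·(-9) + 19·19 + 33·33 = 1531
λ ≈ -9450/1531 = -6.17244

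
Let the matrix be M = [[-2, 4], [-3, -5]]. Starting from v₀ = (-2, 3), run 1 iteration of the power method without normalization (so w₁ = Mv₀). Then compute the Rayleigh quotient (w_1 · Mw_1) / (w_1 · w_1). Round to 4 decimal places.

λ ≈ -3.1484

w1 = Mv₀ = (16, -9)
Mw1 = (-68, -3)
w1·Mw1 = 16·(-68) + (-9)·(-3) = -1061; w1·w1 = 16·16 + (-9)·(-9) = 337
λ ≈ -1061/337 = -3.1484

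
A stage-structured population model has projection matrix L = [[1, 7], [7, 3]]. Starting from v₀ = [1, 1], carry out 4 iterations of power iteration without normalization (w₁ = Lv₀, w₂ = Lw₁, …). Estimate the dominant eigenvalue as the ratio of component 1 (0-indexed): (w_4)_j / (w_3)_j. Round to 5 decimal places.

8.92040

w1 = Lv₀ = (1·1 + 7·1; 7·1 + 3·1) = (8, 10)
w2 = Lw1 = (1·8 + 7·10; 7·8 + 3·10) = (78, 86)
w3 = Lw2 = (680, 804)
w4 = Lw3 = (6308, 7172)
Ratio at component: 7172 / 804 = 8.92040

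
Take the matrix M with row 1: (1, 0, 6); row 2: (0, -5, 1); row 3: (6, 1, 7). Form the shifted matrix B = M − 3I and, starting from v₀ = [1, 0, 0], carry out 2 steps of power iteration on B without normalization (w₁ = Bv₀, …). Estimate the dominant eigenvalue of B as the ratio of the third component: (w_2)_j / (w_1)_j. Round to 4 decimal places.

B = M − 3I has rows (-2, 0, 6); (0, -8, 1); (6, 1, 4)
w1 = Bv₀ = ((-2)·1 + 0·0 + 6·0; 0·1 + (-8)·0 + 1·0; 6·1 + 1·0 + 4·0) = (-2, 0, 6)
w2 = Bw1 = ((-2)·(-2) + 0·0 + 6·6; 0·(-2) + (-8)·0 + 1·6; 6·(-2) + 1·0 + 4·6) = (40, 6, 12)
Ratio: 12/6 = 2.0000

μ ≈ 2.0000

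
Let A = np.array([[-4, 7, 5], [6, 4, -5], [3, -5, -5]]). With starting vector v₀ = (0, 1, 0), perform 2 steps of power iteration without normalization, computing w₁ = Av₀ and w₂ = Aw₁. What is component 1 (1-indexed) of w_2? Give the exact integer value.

w1 = Av₀ = ((-4)·0 + 7·1 + 5·0; 6·0 + 4·1 + (-5)·0; 3·0 + (-5)·1 + (-5)·0) = (7, 4, -5)
w2 = Aw1 = ((-4)·7 + 7·4 + 5·(-5); 6·7 + 4·4 + (-5)·(-5); 3·7 + (-5)·4 + (-5)·(-5)) = (-25, 83, 26)
The requested component of w2 is -25.

-25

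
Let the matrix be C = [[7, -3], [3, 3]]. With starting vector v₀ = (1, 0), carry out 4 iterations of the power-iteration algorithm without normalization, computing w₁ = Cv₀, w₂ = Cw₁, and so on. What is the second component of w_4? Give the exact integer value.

1200

w1 = Cv₀ = (7·1 + (-3)·0; 3·1 + 3·0) = (7, 3)
w2 = Cw1 = (7·7 + (-3)·3; 3·7 + 3·3) = (40, 30)
w3 = Cw2 = (190, 210)
w4 = Cw3 = (700, 1200)
The requested component of w4 is 1200.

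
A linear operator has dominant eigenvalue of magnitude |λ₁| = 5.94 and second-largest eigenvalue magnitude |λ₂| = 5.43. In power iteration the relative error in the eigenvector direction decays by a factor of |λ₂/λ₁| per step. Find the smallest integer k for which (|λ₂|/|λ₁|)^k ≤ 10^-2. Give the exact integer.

|λ₂/λ₁| = 5.43/5.94 = 0.91414
Need k ≥ ln(10^-2) / ln(0.91414) = -4.6052 / -0.0898 ≈ 51.300
Smallest integer k satisfying the bound: 52

52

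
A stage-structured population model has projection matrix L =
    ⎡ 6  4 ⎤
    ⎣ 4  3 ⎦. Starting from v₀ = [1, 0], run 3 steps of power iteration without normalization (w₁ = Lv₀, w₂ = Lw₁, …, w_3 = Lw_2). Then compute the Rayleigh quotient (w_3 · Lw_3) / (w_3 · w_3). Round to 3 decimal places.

8.772

w1 = Lv₀ = (6·1 + 4·0; 4·1 + 3·0) = (6, 4)
w2 = Lw1 = (6·6 + 4·4; 4·6 + 3·4) = (52, 36)
w3 = Lw2 = (456, 316)
Lw3 = (4000, 2772)
w3·Lw3 = 456·4000 + 316·2772 = 2699952; w3·w3 = 456·456 + 316·316 = 307792
λ ≈ 2699952/307792 = 8.772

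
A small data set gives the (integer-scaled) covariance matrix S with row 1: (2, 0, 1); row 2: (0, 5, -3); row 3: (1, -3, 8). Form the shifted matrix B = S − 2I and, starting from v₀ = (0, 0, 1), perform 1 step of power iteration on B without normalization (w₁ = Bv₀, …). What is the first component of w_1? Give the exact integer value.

1

B = S − 2I has rows (0, 0, 1); (0, 3, -3); (1, -3, 6)
w1 = Bv₀ = (1, -3, 6)
Requested component of w1: 1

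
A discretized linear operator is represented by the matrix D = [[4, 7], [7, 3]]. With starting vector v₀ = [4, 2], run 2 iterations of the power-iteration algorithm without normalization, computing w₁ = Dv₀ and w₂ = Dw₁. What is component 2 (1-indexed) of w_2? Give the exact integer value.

312

w1 = Dv₀ = (4·4 + 7·2; 7·4 + 3·2) = (30, 34)
w2 = Dw1 = (4·30 + 7·34; 7·30 + 3·34) = (358, 312)
The requested component of w2 is 312.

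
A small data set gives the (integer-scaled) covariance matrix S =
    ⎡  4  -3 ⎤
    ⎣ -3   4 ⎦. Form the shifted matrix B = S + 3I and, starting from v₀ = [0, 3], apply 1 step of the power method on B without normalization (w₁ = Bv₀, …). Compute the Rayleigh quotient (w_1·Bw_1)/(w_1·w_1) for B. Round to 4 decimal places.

B = S + 3I has rows (7, -3); (-3, 7)
w1 = Bv₀ = (-9, 21)
Bw1 = (-126, 174)
w1·Bw1 = 4788; w1·w1 = 522; μ ≈ 4788/522 = 9.1724

9.1724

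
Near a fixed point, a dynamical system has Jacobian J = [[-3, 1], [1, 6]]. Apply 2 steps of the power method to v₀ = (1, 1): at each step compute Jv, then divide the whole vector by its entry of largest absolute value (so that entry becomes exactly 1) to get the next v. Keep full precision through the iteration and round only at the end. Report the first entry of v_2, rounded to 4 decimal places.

0.3250

Jv0 = (-2.00000, 7.00000); divide by 7.00000 → v1 = (-0.28571, 1.00000)
Jv1 = (1.85714, 5.71429); divide by 5.71429 → v2 = (0.32500, 1.00000)
Requested entry of v2: 13/40 = 0.3250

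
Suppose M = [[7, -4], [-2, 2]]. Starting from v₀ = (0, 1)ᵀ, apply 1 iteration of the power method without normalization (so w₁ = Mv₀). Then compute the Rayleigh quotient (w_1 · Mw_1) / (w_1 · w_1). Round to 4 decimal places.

8.4000

w1 = Mv₀ = (-4, 2)
Mw1 = (-36, 12)
w1·Mw1 = (-4)·(-36) + 2·12 = 168; w1·w1 = (-4)·(-4) + 2·2 = 20
λ ≈ 168/20 = 8.4000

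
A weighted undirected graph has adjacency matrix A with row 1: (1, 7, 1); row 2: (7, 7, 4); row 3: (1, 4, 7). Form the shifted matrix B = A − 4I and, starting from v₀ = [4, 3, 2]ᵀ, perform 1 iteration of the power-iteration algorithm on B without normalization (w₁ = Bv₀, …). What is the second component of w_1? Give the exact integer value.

B = A − 4I has rows (-3, 7, 1); (7, 3, 4); (1, 4, 3)
w1 = Bv₀ = ((-3)·4 + 7·3 + 1·2; 7·4 + 3·3 + 4·2; 1·4 + 4·3 + 3·2) = (11, 45, 22)
Requested component of w1: 45

45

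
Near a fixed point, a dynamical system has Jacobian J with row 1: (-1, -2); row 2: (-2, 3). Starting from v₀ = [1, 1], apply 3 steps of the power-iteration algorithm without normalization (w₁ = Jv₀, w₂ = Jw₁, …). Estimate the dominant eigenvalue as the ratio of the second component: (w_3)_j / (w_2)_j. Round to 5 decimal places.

w1 = Jv₀ = (-3, 1)
w2 = Jw1 = (1, 9)
w3 = Jw2 = (-19, 25)
Ratio at component: 25 / 9 = 2.77778

λ ≈ 2.77778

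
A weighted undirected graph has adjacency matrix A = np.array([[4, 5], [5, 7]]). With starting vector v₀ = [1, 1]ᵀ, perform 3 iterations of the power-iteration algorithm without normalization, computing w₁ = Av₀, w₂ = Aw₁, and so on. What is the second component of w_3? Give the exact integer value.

1383

w1 = Av₀ = (9, 12)
w2 = Aw1 = (96, 129)
w3 = Aw2 = (1029, 1383)
The requested component of w3 is 1383.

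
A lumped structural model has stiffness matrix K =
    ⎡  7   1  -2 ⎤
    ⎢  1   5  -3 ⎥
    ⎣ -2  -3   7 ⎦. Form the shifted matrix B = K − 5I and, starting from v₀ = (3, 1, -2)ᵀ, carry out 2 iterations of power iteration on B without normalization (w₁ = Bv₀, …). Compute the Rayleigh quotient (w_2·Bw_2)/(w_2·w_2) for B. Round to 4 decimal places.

B = K − 5I has rows (2, 1, -2); (1, 0, -3); (-2, -3, 2)
w1 = Bv₀ = (11, 9, -13)
w2 = Bw1 = (57, 50, -75)
Bw2 = (314, 282, -414)
w2·Bw2 = 63048; w2·w2 = 11374; μ ≈ 63048/11374 = 5.5432

5.5432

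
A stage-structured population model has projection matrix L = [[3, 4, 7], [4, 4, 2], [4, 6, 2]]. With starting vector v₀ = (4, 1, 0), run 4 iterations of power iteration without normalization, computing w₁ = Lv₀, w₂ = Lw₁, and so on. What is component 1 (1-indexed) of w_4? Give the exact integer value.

37910

w1 = Lv₀ = (3·4 + 4·1 + 7·0; 4·4 + 4·1 + 2·0; 4·4 + 6·1 + 2·0) = (16, 20, 22)
w2 = Lw1 = (3·16 + 4·20 + 7·22; 4·16 + 4·20 + 2·22; 4·16 + 6·20 + 2·22) = (282, 188, 228)
w3 = Lw2 = (3194, 2336, 2712)
w4 = Lw3 = (37910, 27544, 32216)
The requested component of w4 is 37910.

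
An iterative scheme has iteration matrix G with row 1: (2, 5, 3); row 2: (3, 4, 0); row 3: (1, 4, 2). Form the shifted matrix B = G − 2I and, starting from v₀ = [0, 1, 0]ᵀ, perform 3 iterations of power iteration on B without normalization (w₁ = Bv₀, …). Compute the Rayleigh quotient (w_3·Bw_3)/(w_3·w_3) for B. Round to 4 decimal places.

B = G − 2I has rows (0, 5, 3); (3, 2, 0); (1, 4, 0)
w1 = Bv₀ = (0·0 + 5·1 + 3·0; 3·0 + 2·1 + 0·0; 1·0 + 4·1 + 0·0) = (5, 2, 4)
w2 = Bw1 = (0·5 + 5·2 + 3·4; 3·5 + 2·2 + 0·4; 1·5 + 4·2 + 0·4) = (22, 19, 13)
w3 = Bw2 = (134, 104, 98)
Bw3 = (814, 610, 550)
w3·Bw3 = 226416; w3·w3 = 38376; μ ≈ 226416/38376 = 5.8999

5.8999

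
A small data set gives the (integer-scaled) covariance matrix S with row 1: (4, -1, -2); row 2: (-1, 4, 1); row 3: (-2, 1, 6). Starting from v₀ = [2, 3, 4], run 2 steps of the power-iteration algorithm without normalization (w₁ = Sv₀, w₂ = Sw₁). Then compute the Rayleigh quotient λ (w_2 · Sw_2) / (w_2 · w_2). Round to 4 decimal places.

w1 = Sv₀ = (-3, 14, 23)
w2 = Sw1 = (-72, 82, 158)
Sw2 = (-686, 558, 1174)
w2·Sw2 = (-72)·(-686) + 82·558 + 158·1174 = 280640; w2·w2 = (-72)·(-72) + 82·82 + 158·158 = 36872
λ ≈ 280640/36872 = 7.6112

λ ≈ 7.6112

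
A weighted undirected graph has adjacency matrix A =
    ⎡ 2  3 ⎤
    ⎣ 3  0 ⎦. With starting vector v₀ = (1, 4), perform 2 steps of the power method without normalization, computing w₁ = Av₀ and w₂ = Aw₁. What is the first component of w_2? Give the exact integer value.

w1 = Av₀ = (2·1 + 3·4; 3·1 + 0·4) = (14, 3)
w2 = Aw1 = (2·14 + 3·3; 3·14 + 0·3) = (37, 42)
The requested component of w2 is 37.

37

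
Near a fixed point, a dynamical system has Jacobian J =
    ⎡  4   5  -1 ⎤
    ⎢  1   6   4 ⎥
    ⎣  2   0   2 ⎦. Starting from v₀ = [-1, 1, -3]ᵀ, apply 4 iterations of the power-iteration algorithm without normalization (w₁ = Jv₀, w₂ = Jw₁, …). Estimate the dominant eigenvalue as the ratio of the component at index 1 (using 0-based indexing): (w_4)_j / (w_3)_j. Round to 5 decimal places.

w1 = Jv₀ = (4, -7, -8)
w2 = Jw1 = (-11, -70, -8)
w3 = Jw2 = (-386, -463, -38)
w4 = Jw3 = (-3821, -3316, -848)
Ratio at component: -3316 / -463 = 7.16199

7.16199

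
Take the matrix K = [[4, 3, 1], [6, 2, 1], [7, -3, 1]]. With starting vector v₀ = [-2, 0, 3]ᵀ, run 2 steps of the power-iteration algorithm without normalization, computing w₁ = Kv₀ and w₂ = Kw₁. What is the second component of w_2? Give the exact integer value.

w1 = Kv₀ = (-5, -9, -11)
w2 = Kw1 = (-58, -59, -19)
The requested component of w2 is -59.

-59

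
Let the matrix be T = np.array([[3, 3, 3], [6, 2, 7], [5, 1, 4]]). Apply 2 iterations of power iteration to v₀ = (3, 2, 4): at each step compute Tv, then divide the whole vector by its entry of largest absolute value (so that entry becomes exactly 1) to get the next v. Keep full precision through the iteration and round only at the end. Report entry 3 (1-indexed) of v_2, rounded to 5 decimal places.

Tv0 = (27.000000, 50.000000, 33.000000); divide by 50.000000 → v1 = (0.540000, 1.000000, 0.660000)
Tv1 = (6.600000, 9.860000, 6.340000); divide by 9.860000 → v2 = (0.669371, 1.000000, 0.643002)
Requested entry of v2: 317/493 = 0.64300

0.64300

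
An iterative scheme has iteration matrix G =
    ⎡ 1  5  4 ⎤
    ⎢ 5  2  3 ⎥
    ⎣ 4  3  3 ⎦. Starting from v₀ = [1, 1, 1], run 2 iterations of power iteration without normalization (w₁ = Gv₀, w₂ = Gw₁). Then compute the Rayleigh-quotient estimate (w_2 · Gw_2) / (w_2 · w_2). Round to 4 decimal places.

λ ≈ 10.0000

w1 = Gv₀ = (1·1 + 5·1 + 4·1; 5·1 + 2·1 + 3·1; 4·1 + 3·1 + 3·1) = (10, 10, 10)
w2 = Gw1 = (1·10 + 5·10 + 4·10; 5·10 + 2·10 + 3·10; 4·10 + 3·10 + 3·10) = (100, 100, 100)
Gw2 = (1000, 1000, 1000)
w2·Gw2 = 100·1000 + 100·1000 + 100·1000 = 300000; w2·w2 = 100·100 + 100·100 + 100·100 = 30000
λ ≈ 300000/30000 = 10.0000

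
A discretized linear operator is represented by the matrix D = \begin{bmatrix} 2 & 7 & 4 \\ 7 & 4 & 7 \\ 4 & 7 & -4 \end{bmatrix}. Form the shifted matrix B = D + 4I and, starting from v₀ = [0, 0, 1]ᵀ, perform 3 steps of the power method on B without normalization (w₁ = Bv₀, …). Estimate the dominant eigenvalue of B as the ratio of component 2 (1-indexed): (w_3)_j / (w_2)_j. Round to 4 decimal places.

μ ≈ 19.5000

B = D + 4I has rows (6, 7, 4); (7, 8, 7); (4, 7, 0)
w1 = Bv₀ = (6·0 + 7·0 + 4·1; 7·0 + 8·0 + 7·1; 4·0 + 7·0 + 0·1) = (4, 7, 0)
w2 = Bw1 = (6·4 + 7·7 + 4·0; 7·4 + 8·7 + 7·0; 4·4 + 7·7 + 0·0) = (73, 84, 65)
w3 = Bw2 = (1286, 1638, 880)
Ratio: 1638/84 = 19.5000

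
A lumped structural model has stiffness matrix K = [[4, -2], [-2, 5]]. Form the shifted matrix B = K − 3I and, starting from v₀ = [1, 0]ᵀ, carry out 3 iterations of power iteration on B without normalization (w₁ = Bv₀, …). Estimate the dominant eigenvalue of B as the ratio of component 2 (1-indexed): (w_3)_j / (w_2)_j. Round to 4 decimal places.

B = K − 3I has rows (1, -2); (-2, 2)
w1 = Bv₀ = (1, -2)
w2 = Bw1 = (5, -6)
w3 = Bw2 = (17, -22)
Ratio: -22/-6 = 3.6667

3.6667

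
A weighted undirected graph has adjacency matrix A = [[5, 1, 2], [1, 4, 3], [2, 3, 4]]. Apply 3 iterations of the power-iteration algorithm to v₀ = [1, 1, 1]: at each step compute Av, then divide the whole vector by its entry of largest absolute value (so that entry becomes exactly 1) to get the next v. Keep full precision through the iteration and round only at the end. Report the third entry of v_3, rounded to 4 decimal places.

Av0 = (8.00000, 8.00000, 9.00000); divide by 9.00000 → v1 = (0.88889, 0.88889, 1.00000)
Av1 = (7.33333, 7.44444, 8.44444); divide by 8.44444 → v2 = (0.86842, 0.88158, 1.00000)
Av2 = (7.22368, 7.39474, 8.38158); divide by 8.38158 → v3 = (0.86185, 0.88226, 1.00000)
Requested entry of v3: 637/637 = 1.0000

1.0000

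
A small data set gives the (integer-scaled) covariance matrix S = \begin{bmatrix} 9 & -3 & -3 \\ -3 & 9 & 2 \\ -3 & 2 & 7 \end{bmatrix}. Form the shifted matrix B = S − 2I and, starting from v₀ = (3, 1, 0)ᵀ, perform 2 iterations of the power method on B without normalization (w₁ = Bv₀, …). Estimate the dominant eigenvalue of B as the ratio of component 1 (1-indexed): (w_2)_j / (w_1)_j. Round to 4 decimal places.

8.5000

B = S − 2I has rows (7, -3, -3); (-3, 7, 2); (-3, 2, 5)
w1 = Bv₀ = (7·3 + (-3)·1 + (-3)·0; (-3)·3 + 7·1 + 2·0; (-3)·3 + 2·1 + 5·0) = (18, -2, -7)
w2 = Bw1 = (7·18 + (-3)·(-2) + (-3)·(-7); (-3)·18 + 7·(-2) + 2·(-7); (-3)·18 + 2·(-2) + 5·(-7)) = (153, -82, -93)
Ratio: 153/18 = 8.5000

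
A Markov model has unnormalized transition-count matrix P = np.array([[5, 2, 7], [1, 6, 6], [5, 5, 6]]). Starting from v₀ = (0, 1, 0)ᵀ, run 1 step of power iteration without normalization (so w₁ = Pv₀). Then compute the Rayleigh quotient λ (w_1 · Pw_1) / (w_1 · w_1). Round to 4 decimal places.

w1 = Pv₀ = (5·0 + 2·1 + 7·0; 1·0 + 6·1 + 6·0; 5·0 + 5·1 + 6·0) = (2, 6, 5)
Pw1 = (57, 68, 70)
w1·Pw1 = 2·57 + 6·68 + 5·70 = 872; w1·w1 = 2·2 + 6·6 + 5·5 = 65
λ ≈ 872/65 = 13.4154

13.4154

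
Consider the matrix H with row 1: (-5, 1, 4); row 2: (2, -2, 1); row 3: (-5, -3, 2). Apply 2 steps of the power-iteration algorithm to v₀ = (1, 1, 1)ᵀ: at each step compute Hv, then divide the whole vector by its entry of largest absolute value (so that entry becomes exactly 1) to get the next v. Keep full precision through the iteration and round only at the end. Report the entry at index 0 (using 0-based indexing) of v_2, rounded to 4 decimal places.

1.0000

Hv0 = (0.00000, 1.00000, -6.00000); divide by -6.00000 → v1 = (0.00000, -0.16667, 1.00000)
Hv1 = (3.83333, 1.33333, 2.50000); divide by 3.83333 → v2 = (1.00000, 0.34783, 0.65217)
Requested entry of v2: -23/-23 = 1.0000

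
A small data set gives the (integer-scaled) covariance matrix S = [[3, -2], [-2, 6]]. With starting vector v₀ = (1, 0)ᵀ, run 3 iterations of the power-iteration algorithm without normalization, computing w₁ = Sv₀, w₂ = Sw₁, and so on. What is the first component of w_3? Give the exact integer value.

w1 = Sv₀ = (3, -2)
w2 = Sw1 = (13, -18)
w3 = Sw2 = (75, -134)
The requested component of w3 is 75.

75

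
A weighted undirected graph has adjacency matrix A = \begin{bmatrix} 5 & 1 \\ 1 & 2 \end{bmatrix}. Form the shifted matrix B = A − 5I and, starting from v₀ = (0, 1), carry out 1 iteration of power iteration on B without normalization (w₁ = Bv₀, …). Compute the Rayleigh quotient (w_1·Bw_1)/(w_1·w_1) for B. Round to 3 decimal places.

B = A − 5I has rows (0, 1); (1, -3)
w1 = Bv₀ = (1, -3)
Bw1 = (-3, 10)
w1·Bw1 = -33; w1·w1 = 10; μ ≈ -33/10 = -3.300

μ ≈ -3.300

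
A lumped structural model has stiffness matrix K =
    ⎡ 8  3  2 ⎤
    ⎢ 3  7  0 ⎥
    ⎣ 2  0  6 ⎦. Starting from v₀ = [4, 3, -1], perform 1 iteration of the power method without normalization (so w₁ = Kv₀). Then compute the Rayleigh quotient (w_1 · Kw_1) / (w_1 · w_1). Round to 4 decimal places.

w1 = Kv₀ = (8·4 + 3·3 + 2·(-1); 3·4 + 7·3 + 0·(-1); 2·4 + 0·3 + 6·(-1)) = (39, 33, 2)
Kw1 = (415, 348, 90)
w1·Kw1 = 39·415 + 33·348 + 2·90 = 27849; w1·w1 = 39·39 + 33·33 + 2·2 = 2614
λ ≈ 27849/2614 = 10.6538

10.6538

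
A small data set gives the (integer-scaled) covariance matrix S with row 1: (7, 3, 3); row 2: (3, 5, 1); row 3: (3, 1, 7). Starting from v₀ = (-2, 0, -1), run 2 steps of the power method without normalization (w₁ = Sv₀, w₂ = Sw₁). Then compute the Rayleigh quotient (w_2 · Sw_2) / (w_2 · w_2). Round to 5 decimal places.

11.31354

w1 = Sv₀ = (7·(-2) + 3·0 + 3·(-1); 3·(-2) + 5·0 + 1·(-1); 3·(-2) + 1·0 + 7·(-1)) = (-17, -7, -13)
w2 = Sw1 = (7·(-17) + 3·(-7) + 3·(-13); 3·(-17) + 5·(-7) + 1·(-13); 3·(-17) + 1·(-7) + 7·(-13)) = (-179, -99, -149)
Sw2 = (-1997, -1181, -1679)
w2·Sw2 = (-179)·(-1997) + (-99)·(-1181) + (-149)·(-1679) = 724553; w2·w2 = (-179)·(-179) + (-99)·(-99) + (-149)·(-149) = 64043
λ ≈ 724553/64043 = 11.31354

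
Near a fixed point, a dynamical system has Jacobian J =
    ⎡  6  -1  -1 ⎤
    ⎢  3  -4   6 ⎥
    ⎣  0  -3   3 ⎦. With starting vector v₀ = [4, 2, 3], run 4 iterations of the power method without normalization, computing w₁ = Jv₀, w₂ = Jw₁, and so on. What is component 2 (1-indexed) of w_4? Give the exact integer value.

1112

w1 = Jv₀ = (6·4 + (-1)·2 + (-1)·3; 3·4 + (-4)·2 + 6·3; 0·4 + (-3)·2 + 3·3) = (19, 22, 3)
w2 = Jw1 = (6·19 + (-1)·22 + (-1)·3; 3·19 + (-4)·22 + 6·3; 0·19 + (-3)·22 + 3·3) = (89, -13, -57)
w3 = Jw2 = (604, -23, -132)
w4 = Jw3 = (3779, 1112, -327)
The requested component of w4 is 1112.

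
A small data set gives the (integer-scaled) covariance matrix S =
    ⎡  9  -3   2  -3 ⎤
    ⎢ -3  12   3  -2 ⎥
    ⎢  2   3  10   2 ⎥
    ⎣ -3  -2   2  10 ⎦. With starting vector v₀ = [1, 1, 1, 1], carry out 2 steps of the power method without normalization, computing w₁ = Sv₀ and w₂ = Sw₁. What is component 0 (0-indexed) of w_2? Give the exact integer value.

w1 = Sv₀ = (5, 10, 17, 7)
w2 = Sw1 = (28, 142, 224, 69)
The requested component of w2 is 28.

28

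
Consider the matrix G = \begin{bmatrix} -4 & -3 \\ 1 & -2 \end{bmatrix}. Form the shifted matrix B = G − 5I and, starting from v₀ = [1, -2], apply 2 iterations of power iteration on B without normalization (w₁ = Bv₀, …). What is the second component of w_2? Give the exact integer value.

-108

B = G − 5I has rows (-9, -3); (1, -7)
w1 = Bv₀ = ((-9)·1 + (-3)·(-2); 1·1 + (-7)·(-2)) = (-3, 15)
w2 = Bw1 = ((-9)·(-3) + (-3)·15; 1·(-3) + (-7)·15) = (-18, -108)
Requested component of w2: -108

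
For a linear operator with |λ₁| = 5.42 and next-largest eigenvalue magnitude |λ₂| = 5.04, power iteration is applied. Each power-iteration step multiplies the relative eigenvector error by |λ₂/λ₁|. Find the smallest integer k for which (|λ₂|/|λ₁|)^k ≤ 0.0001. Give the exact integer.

|λ₂/λ₁| = 5.04/5.42 = 0.92989
Need k ≥ ln(0.0001) / ln(0.92989) = -9.2103 / -0.0727 ≈ 126.708
Smallest integer k satisfying the bound: 127

127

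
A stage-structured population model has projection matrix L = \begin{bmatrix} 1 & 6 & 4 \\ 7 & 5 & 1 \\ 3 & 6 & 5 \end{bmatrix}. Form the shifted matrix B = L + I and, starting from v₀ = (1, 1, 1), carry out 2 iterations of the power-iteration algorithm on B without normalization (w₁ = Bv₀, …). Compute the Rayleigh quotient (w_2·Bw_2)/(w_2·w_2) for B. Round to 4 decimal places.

μ ≈ 13.5865

B = L + I has rows (2, 6, 4); (7, 6, 1); (3, 6, 6)
w1 = Bv₀ = (2·1 + 6·1 + 4·1; 7·1 + 6·1 + 1·1; 3·1 + 6·1 + 6·1) = (12, 14, 15)
w2 = Bw1 = (2·12 + 6·14 + 4·15; 7·12 + 6·14 + 1·15; 3·12 + 6·14 + 6·15) = (168, 183, 210)
Bw2 = (2274, 2484, 2862)
w2·Bw2 = 1437624; w2·w2 = 105813; μ ≈ 1437624/105813 = 13.5865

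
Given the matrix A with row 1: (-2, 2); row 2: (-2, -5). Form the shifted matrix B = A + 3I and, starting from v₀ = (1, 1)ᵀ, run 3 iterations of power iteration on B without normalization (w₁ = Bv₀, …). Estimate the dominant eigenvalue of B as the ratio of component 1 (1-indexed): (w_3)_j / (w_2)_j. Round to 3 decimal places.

B = A + 3I has rows (1, 2); (-2, -2)
w1 = Bv₀ = (3, -4)
w2 = Bw1 = (-5, 2)
w3 = Bw2 = (-1, 6)
Ratio: -1/-5 = 0.200

μ ≈ 0.200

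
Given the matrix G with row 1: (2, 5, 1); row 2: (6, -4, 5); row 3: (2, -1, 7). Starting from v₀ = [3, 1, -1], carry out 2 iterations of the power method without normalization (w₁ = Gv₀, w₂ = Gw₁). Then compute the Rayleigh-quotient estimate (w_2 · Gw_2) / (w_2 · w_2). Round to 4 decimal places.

λ ≈ 3.8773

w1 = Gv₀ = (2·3 + 5·1 + 1·(-1); 6·3 + (-4)·1 + 5·(-1); 2·3 + (-1)·1 + 7·(-1)) = (10, 9, -2)
w2 = Gw1 = (2·10 + 5·9 + 1·(-2); 6·10 + (-4)·9 + 5·(-2); 2·10 + (-1)·9 + 7·(-2)) = (63, 14, -3)
Gw2 = (193, 307, 91)
w2·Gw2 = 63·193 + 14·307 + (-3)·91 = 16184; w2·w2 = 63·63 + 14·14 + (-3)·(-3) = 4174
λ ≈ 16184/4174 = 3.8773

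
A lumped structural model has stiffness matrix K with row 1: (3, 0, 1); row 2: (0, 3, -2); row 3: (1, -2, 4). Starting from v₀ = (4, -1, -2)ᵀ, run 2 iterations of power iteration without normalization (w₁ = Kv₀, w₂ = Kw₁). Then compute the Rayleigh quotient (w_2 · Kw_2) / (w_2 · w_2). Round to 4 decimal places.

λ ≈ 3.0000

w1 = Kv₀ = (3·4 + 0·(-1) + 1·(-2); 0·4 + 3·(-1) + (-2)·(-2); 1·4 + (-2)·(-1) + 4·(-2)) = (10, 1, -2)
w2 = Kw1 = (3·10 + 0·1 + 1·(-2); 0·10 + 3·1 + (-2)·(-2); 1·10 + (-2)·1 + 4·(-2)) = (28, 7, 0)
Kw2 = (84, 21, 14)
w2·Kw2 = 28·84 + 7·21 + 0·14 = 2499; w2·w2 = 28·28 + 7·7 + 0·0 = 833
λ ≈ 2499/833 = 3.0000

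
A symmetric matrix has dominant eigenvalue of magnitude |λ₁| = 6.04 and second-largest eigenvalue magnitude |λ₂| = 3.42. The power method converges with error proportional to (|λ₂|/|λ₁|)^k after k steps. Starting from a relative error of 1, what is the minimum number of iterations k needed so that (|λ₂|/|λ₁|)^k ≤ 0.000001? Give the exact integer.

25

|λ₂/λ₁| = 3.42/6.04 = 0.56623
Need k ≥ ln(0.000001) / ln(0.56623) = -13.8155 / -0.5688 ≈ 24.290
Smallest integer k satisfying the bound: 25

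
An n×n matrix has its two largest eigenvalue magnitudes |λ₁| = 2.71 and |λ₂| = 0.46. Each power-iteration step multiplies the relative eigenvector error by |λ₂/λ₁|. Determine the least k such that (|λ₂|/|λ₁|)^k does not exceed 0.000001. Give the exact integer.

|λ₂/λ₁| = 0.46/2.71 = 0.16974
Need k ≥ ln(0.000001) / ln(0.16974) = -13.8155 / -1.7735 ≈ 7.790
Smallest integer k satisfying the bound: 8

8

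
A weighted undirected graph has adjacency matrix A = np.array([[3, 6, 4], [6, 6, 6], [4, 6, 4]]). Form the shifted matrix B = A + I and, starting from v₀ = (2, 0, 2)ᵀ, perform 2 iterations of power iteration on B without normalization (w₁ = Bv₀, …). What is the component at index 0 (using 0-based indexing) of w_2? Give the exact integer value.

280

B = A + I has rows (4, 6, 4); (6, 7, 6); (4, 6, 5)
w1 = Bv₀ = (4·2 + 6·0 + 4·2; 6·2 + 7·0 + 6·2; 4·2 + 6·0 + 5·2) = (16, 24, 18)
w2 = Bw1 = (4·16 + 6·24 + 4·18; 6·16 + 7·24 + 6·18; 4·16 + 6·24 + 5·18) = (280, 372, 298)
Requested component of w2: 280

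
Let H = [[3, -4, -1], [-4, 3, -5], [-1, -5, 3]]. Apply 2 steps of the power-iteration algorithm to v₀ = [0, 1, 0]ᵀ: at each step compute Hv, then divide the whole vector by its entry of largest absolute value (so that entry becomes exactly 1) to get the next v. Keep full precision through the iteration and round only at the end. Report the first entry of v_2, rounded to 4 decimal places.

-0.3800

Hv0 = (-4.00000, 3.00000, -5.00000); divide by -5.00000 → v1 = (0.80000, -0.60000, 1.00000)
Hv1 = (3.80000, -10.00000, 5.20000); divide by -10.00000 → v2 = (-0.38000, 1.00000, -0.52000)
Requested entry of v2: -19/50 = -0.3800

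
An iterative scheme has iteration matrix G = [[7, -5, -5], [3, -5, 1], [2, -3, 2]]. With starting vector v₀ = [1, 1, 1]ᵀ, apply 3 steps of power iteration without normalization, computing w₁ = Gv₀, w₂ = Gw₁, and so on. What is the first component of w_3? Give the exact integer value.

w1 = Gv₀ = (7·1 + (-5)·1 + (-5)·1; 3·1 + (-5)·1 + 1·1; 2·1 + (-3)·1 + 2·1) = (-3, -1, 1)
w2 = Gw1 = (7·(-3) + (-5)·(-1) + (-5)·1; 3·(-3) + (-5)·(-1) + 1·1; 2·(-3) + (-3)·(-1) + 2·1) = (-21, -3, -1)
w3 = Gw2 = (-127, -49, -35)
The requested component of w3 is -127.

-127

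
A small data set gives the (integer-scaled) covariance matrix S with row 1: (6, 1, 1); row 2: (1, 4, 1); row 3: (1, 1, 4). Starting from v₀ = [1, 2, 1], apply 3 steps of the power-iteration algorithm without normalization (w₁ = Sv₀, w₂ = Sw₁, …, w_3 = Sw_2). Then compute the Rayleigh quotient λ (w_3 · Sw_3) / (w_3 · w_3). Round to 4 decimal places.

w1 = Sv₀ = (6·1 + 1·2 + 1·1; 1·1 + 4·2 + 1·1; 1·1 + 1·2 + 4·1) = (9, 10, 7)
w2 = Sw1 = (6·9 + 1·10 + 1·7; 1·9 + 4·10 + 1·7; 1·9 + 1·10 + 4·7) = (71, 56, 47)
w3 = Sw2 = (529, 342, 315)
Sw3 = (3831, 2212, 2131)
w3·Sw3 = 529·3831 + 342·2212 + 315·2131 = 3454368; w3·w3 = 529·529 + 342·342 + 315·315 = 496030
λ ≈ 3454368/496030 = 6.9640

λ ≈ 6.9640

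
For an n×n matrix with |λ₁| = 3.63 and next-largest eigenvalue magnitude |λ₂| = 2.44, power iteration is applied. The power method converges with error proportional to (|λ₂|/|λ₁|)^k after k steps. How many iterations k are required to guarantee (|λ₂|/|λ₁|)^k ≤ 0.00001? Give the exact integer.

29

|λ₂/λ₁| = 2.44/3.63 = 0.67218
Need k ≥ ln(0.00001) / ln(0.67218) = -11.5129 / -0.3972 ≈ 28.983
Smallest integer k satisfying the bound: 29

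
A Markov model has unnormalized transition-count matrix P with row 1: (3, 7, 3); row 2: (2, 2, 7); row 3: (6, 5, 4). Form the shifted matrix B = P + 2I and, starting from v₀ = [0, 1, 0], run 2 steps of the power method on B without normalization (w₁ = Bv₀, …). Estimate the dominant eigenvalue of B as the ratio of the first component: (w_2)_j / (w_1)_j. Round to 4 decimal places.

B = P + 2I has rows (5, 7, 3); (2, 4, 7); (6, 5, 6)
w1 = Bv₀ = (5·0 + 7·1 + 3·0; 2·0 + 4·1 + 7·0; 6·0 + 5·1 + 6·0) = (7, 4, 5)
w2 = Bw1 = (5·7 + 7·4 + 3·5; 2·7 + 4·4 + 7·5; 6·7 + 5·4 + 6·5) = (78, 65, 92)
Ratio: 78/7 = 11.1429

μ ≈ 11.1429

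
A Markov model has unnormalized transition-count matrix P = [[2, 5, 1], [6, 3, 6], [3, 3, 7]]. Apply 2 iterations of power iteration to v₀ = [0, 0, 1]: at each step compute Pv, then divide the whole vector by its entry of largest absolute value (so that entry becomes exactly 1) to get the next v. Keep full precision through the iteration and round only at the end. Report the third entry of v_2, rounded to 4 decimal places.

Pv0 = (1.00000, 6.00000, 7.00000); divide by 7.00000 → v1 = (0.14286, 0.85714, 1.00000)
Pv1 = (5.57143, 9.42857, 10.00000); divide by 10.00000 → v2 = (0.55714, 0.94286, 1.00000)
Requested entry of v2: 70/70 = 1.0000

1.0000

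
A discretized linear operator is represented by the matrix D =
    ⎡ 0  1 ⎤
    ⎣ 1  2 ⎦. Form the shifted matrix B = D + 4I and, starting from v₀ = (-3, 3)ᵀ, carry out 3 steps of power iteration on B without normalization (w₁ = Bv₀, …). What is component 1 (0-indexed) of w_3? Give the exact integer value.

B = D + 4I has rows (4, 1); (1, 6)
w1 = Bv₀ = (-9, 15)
w2 = Bw1 = (-21, 81)
w3 = Bw2 = (-3, 465)
Requested component of w3: 465

465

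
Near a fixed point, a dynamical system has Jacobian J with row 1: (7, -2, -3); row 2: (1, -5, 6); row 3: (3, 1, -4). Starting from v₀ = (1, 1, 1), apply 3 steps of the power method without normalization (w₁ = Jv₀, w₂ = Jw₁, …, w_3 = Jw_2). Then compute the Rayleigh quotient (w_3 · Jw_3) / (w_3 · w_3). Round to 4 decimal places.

-2.5427

w1 = Jv₀ = (7·1 + (-2)·1 + (-3)·1; 1·1 + (-5)·1 + 6·1; 3·1 + 1·1 + (-4)·1) = (2, 2, 0)
w2 = Jw1 = (7·2 + (-2)·2 + (-3)·0; 1·2 + (-5)·2 + 6·0; 3·2 + 1·2 + (-4)·0) = (10, -8, 8)
w3 = Jw2 = (62, 98, -10)
Jw3 = (268, -488, 324)
w3·Jw3 = 62·268 + 98·(-488) + (-10)·324 = -34448; w3·w3 = 62·62 + 98·98 + (-10)·(-10) = 13548
λ ≈ -34448/13548 = -2.5427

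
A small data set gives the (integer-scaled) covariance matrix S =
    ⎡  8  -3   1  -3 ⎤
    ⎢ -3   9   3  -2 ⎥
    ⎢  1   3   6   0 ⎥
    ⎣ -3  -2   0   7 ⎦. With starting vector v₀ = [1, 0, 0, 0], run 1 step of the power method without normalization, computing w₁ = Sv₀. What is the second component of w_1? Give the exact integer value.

w1 = Sv₀ = (8·1 + (-3)·0 + 1·0 + (-3)·0; (-3)·1 + 9·0 + 3·0 + (-2)·0; 1·1 + 3·0 + 6·0 + 0·0; (-3)·1 + (-2)·0 + 0·0 + 7·0) = (8, -3, 1, -3)
The requested component of w1 is -3.

-3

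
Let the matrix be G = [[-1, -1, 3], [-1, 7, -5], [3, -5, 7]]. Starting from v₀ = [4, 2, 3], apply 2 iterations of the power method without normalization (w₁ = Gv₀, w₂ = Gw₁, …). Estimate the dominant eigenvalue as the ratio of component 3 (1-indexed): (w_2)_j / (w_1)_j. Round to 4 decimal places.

λ ≈ 8.4783

w1 = Gv₀ = ((-1)·4 + (-1)·2 + 3·3; (-1)·4 + 7·2 + (-5)·3; 3·4 + (-5)·2 + 7·3) = (3, -5, 23)
w2 = Gw1 = ((-1)·3 + (-1)·(-5) + 3·23; (-1)·3 + 7·(-5) + (-5)·23; 3·3 + (-5)·(-5) + 7·23) = (71, -153, 195)
Ratio at component: 195 / 23 = 8.4783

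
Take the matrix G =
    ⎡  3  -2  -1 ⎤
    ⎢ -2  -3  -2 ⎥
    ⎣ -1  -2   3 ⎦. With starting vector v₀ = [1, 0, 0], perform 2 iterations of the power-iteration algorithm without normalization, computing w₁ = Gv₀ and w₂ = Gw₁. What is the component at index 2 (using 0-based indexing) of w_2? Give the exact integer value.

w1 = Gv₀ = (3·1 + (-2)·0 + (-1)·0; (-2)·1 + (-3)·0 + (-2)·0; (-1)·1 + (-2)·0 + 3·0) = (3, -2, -1)
w2 = Gw1 = (3·3 + (-2)·(-2) + (-1)·(-1); (-2)·3 + (-3)·(-2) + (-2)·(-1); (-1)·3 + (-2)·(-2) + 3·(-1)) = (14, 2, -2)
The requested component of w2 is -2.

-2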